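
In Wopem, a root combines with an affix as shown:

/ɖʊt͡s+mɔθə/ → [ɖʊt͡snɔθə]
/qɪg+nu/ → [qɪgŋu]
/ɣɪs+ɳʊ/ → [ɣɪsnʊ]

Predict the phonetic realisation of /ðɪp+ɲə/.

[ðɪpmə]

The data show progressive place assimilation: /m/ → [n] after /t͡s/; /n/ → [ŋ] after /g/; /ɳ/ → [n] after /s/. In each pair only place changes, matching the preceding consonant, while manner and voice stay constant.
The rule targets /ɲ/ (voiced palatal nasal), which sits after the trigger /p/ (bilabial).
A voiced bilabial nasal is [m], so the surface segment is [m].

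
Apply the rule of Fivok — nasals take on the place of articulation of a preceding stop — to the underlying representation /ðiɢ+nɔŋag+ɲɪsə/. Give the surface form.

The rule targets /n/ (voiced alveolar nasal), which sits after the trigger /ɢ/ (uvular).
The voiced uvular nasal is [ɴ], so /n/ → [ɴ].
At the second juncture, /ɲ/ likewise becomes [ŋ] adjacent to /g/.

[ðiɢɴɔŋagŋɪsə]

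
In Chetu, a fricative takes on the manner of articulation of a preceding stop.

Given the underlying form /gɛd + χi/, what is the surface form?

[gɛdqi]

The rule targets /χ/ (voiceless uvular fricative), which sits after the trigger /d/ (stop).
The voiceless uvular stop is [q], so /χ/ → [q].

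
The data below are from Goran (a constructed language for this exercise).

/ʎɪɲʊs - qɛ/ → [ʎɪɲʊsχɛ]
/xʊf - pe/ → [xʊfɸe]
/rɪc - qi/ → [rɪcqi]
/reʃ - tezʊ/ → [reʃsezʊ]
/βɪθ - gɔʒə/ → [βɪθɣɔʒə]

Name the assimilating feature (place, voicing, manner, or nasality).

manner

Underlying /q/ is realised as [χ] next to /s/; /s/ itself does not change.
/q/ is a stop while /s/ is a fricative; the output [χ] is a fricative, matching the trigger — so the feature that spreads is manner.
The other alternating forms pattern the same way: /p/ → [ɸ] after /f/ (stop → fricative, matching a fricative); /t/ → [s] after /ʃ/ (stop → fricative, matching a fricative); /g/ → [ɣ] after /θ/ (stop → fricative, matching a fricative) — only manner changes, and always toward the preceding segment.
No alternation appears in [rɪcqi]: there the adjacent consonants already agree in manner (/q/ and /c/ are both stops), so this form is consistent with the same rule.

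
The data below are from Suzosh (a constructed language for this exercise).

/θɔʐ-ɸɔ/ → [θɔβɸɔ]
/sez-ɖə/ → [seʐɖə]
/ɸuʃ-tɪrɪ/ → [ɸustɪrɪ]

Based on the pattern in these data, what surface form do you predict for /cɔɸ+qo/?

[cɔχqo]

The data show regressive place assimilation: /ʐ/ → [β] before /ɸ/; /z/ → [ʐ] before /ɖ/; /ʃ/ → [s] before /t/. In each pair only place changes, matching the following consonant, while manner and voice stay constant.
The rule targets /ɸ/ (voiceless bilabial fricative), which sits before the trigger /q/ (uvular).
The voiceless uvular fricative is [χ], so /ɸ/ → [χ].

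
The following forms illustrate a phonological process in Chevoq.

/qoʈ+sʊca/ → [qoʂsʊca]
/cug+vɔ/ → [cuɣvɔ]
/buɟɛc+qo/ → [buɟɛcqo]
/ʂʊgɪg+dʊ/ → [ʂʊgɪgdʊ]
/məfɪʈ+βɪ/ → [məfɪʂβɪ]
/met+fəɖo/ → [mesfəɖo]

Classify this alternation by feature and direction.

Underlying /ʈ/ is realised as [ʂ] next to /s/; /s/ itself does not change.
The change stop → fricative matches the manner of the following /s/, identifying this as manner assimilation.
Place and voice are unchanged, so the assimilation is partial, not total.
Checking the remaining alternations: /g/ → [ɣ] before /v/ (stop → fricative, matching a fricative); /ʈ/ → [ʂ] before /β/ (stop → fricative, matching a fricative); /t/ → [s] before /f/ (stop → fricative, matching a fricative) — only manner changes, and always toward the following segment.
No alternation appears in [buɟɛcqo], [ʂʊgɪgdʊ]: there the adjacent consonants already agree in manner (/c/ and /q/ are both stops; /g/ and /d/ are both stops), so these forms are consistent with the same rule.
Since the segment that changes precedes the conditioning segment, the assimilation is regressive.

regressive manner assimilation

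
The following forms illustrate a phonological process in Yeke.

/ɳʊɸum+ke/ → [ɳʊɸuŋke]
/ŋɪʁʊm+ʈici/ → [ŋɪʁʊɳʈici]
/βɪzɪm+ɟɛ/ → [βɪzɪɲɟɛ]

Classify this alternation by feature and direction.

The segment that alternates is /m/, which surfaces as [ŋ] when adjacent to /k/.
/m/ is bilabial while /k/ is velar; the output [ŋ] is velar, matching the trigger — so the feature that spreads is place.
Manner and voice are unchanged, so the assimilation is partial, not total.
The other alternating forms pattern the same way: /m/ → [ɳ] before /ʈ/ (bilabial → retroflex, matching retroflex); /m/ → [ɲ] before /ɟ/ (bilabial → palatal, matching palatal) — only place changes, and always toward the following segment.
The trigger is the following segment, so the direction is regressive (anticipatory).

regressive place assimilation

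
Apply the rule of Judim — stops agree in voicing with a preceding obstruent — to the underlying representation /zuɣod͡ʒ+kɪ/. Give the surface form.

[zuɣod͡ʒgɪ]

The rule targets /k/ (voiceless velar stop), which sits after the trigger /d͡ʒ/ (voiced).
Changing only its voicing to voiced gives [g] — the voiced velar stop.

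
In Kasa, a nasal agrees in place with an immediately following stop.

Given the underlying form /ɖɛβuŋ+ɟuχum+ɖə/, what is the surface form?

[ɖɛβuɲɟuχuɳɖə]

The rule targets /ŋ/ (voiced velar nasal), which sits before the trigger /ɟ/ (palatal).
The voiced palatal nasal is [ɲ], so /ŋ/ → [ɲ].
At the second juncture, /m/ likewise becomes [ɳ] adjacent to /ɖ/.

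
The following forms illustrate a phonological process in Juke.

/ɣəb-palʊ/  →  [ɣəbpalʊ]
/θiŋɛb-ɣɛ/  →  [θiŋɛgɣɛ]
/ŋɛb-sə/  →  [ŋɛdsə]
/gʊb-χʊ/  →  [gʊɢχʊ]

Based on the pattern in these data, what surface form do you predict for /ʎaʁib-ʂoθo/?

[ʎaʁiɖʂoθo]

The data show regressive place assimilation: /b/ → [g] before /ɣ/; /b/ → [d] before /s/; /b/ → [ɢ] before /χ/. In each pair only place changes, matching the following consonant, while manner and voice stay constant.
Nothing changes in [ɣəbpalʊ]: there the adjacent consonants already agree in place (/b/ and /p/ are both bilabial), so this form is consistent with the same rule.
/b/ is a voiced bilabial stop. The following trigger /ʂ/ is retroflex, so /b/ must become retroflex as well.
Changing only its place to retroflex gives [ɖ] — the voiced retroflex stop.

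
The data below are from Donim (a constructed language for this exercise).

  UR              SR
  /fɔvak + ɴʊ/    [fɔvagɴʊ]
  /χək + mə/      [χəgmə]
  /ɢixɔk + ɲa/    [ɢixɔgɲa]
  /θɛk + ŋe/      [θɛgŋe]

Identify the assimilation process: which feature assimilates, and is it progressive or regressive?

regressive voicing assimilation

Underlying /k/ is realised as [g] next to /ɴ/; /ɴ/ itself does not change.
/k/ is voiceless while /ɴ/ is voiced; the output [g] is voiced, matching the trigger — so the feature that spreads is voicing.
Place and manner are unchanged, so the assimilation is partial, not total.
The other alternating forms pattern the same way: /k/ → [g] before /m/ (voiceless → voiced, matching voiced); /k/ → [g] before /ɲ/ (voiceless → voiced, matching voiced); /k/ → [g] before /ŋ/ (voiceless → voiced, matching voiced) — only voicing changes, and always toward the following segment.
Since the segment that changes precedes the conditioning segment, the assimilation is regressive.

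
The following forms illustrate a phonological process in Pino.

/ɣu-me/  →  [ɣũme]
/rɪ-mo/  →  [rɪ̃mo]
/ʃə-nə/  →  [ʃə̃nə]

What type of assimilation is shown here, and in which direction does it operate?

The vowel /u/ surfaces as nasalised [ũ] next to the following nasal /m/ — it has acquired the [+nasal] feature of its neighbour.
Likewise in the remaining data: /ɪ/ → [ɪ̃] before /m/; /ə/ → [ə̃] before /n/ — each time a vowel is nasalised next to a following nasal.
Because the conditioning nasal is to the right of the vowel that changes, the process is regressive (anticipatory).

regressive nasality assimilation (vowel nasalisation)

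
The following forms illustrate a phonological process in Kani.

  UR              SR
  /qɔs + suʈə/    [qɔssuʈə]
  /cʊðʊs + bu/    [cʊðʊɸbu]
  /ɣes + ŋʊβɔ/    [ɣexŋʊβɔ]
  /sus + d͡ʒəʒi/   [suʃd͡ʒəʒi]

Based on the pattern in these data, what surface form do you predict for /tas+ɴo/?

[taχɴo]

The data show regressive place assimilation: /s/ → [ɸ] before /b/; /s/ → [x] before /ŋ/; /s/ → [ʃ] before /d͡ʒ/. In each pair only place changes, matching the following consonant, while manner and voice stay constant.
Nothing changes in [qɔssuʈə]: there the adjacent consonants already agree in place (/s/ and /s/ are both alveolar), so this form is consistent with the same rule.
/s/ is a voiceless alveolar fricative. The following trigger /ɴ/ is uvular, so /s/ must become uvular as well.
Changing only its place to uvular gives [χ] — the voiceless uvular fricative.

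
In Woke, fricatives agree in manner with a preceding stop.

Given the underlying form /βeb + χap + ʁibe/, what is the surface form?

[βebqapɢibe]

The rule targets /χ/ (voiceless uvular fricative), which sits after the trigger /b/ (stop).
The voiceless uvular stop is [q], so /χ/ → [q].
At the second juncture, /ʁ/ likewise becomes [ɢ] adjacent to /p/.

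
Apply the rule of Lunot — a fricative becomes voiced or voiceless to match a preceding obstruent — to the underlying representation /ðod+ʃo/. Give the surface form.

[ðodʒo]

The rule targets /ʃ/ (voiceless postalveolar fricative), which sits after the trigger /d/ (voiced).
Changing only its voicing to voiced gives [ʒ] — the voiced postalveolar fricative.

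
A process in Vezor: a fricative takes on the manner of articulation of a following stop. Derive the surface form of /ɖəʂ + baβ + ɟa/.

[ɖəʈbabɟa]

/ʂ/ is a voiceless retroflex fricative. The following trigger /b/ is a stop, so /ʂ/ must become a stop as well.
A voiceless retroflex stop is [ʈ], so the surface segment is [ʈ].
The same rule applies at the second boundary: /β/ → [b] next to /ɟ/.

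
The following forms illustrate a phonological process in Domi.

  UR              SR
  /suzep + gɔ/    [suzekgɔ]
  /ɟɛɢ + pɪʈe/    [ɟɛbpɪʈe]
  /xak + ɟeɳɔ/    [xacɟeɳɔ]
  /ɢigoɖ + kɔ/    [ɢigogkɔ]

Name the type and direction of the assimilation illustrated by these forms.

The segment that alternates is /p/, which surfaces as [k] when adjacent to /g/.
The change bilabial → velar matches the place of the following /g/, identifying this as place assimilation.
Manner and voice are unchanged, so the assimilation is partial, not total.
Checking the remaining alternations: /ɢ/ → [b] before /p/ (uvular → bilabial, matching bilabial); /k/ → [c] before /ɟ/ (velar → palatal, matching palatal); /ɖ/ → [g] before /k/ (retroflex → velar, matching velar) — only place changes, and always toward the following segment.
Since the segment that changes precedes the conditioning segment, the assimilation is regressive.

regressive place assimilation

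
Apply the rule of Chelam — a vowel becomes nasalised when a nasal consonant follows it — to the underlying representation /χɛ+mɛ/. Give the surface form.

[χɛ̃mɛ]

/ɛ/ sits next to the nasal /m/ and is therefore nasalised to [ɛ̃].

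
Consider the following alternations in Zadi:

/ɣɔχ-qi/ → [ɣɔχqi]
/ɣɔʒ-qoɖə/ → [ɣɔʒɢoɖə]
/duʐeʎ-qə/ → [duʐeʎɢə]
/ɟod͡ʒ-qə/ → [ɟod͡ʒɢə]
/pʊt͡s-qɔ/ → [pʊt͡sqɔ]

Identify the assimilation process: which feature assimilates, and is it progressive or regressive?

progressive voicing assimilation

The segment that alternates is /q/, which surfaces as [ɢ] when adjacent to /ʒ/.
The change voiceless → voiced matches the voicing of the preceding /ʒ/, identifying this as voicing assimilation.
Place and manner are unchanged, so the assimilation is partial, not total.
The other alternating forms pattern the same way: /q/ → [ɢ] after /ʎ/ (voiceless → voiced, matching voiced); /q/ → [ɢ] after /d͡ʒ/ (voiceless → voiced, matching voiced) — only voicing changes, and always toward the preceding segment.
Nothing changes in [ɣɔχqi], [pʊt͡sqɔ]: there the adjacent consonants already agree in voicing (/q/ and /χ/ are both voiceless; /q/ and /t͡s/ are both voiceless), so these forms are consistent with the same rule.
The trigger is the preceding segment, so the direction is progressive (perseverative).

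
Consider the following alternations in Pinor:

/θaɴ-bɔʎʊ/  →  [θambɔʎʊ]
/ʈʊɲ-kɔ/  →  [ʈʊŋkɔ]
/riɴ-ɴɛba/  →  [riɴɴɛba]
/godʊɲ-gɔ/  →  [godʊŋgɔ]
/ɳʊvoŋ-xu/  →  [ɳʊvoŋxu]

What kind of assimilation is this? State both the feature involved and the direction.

regressive place assimilation

Underlying /ɴ/ is realised as [m] next to /b/; /b/ itself does not change.
/ɴ/ is uvular while /b/ is bilabial; the output [m] is bilabial, matching the trigger — so the feature that spreads is place.
Manner and voice are unchanged, so the assimilation is partial, not total.
The other alternating forms pattern the same way: /ɲ/ → [ŋ] before /k/ (palatal → velar, matching velar); /ɲ/ → [ŋ] before /g/ (palatal → velar, matching velar) — only place changes, and always toward the following segment.
No alternation appears in [riɴɴɛba], [ɳʊvoŋxu]: there the adjacent consonants already agree in place (/ɴ/ and /ɴ/ are both uvular; /ŋ/ and /x/ are both velar), so these forms are consistent with the same rule.
The trigger is the following segment, so the direction is regressive (anticipatory).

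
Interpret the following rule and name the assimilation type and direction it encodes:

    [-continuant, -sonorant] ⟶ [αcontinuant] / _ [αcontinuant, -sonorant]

The rule copies [continuant] (continuancy) from the environment onto the target stops; since [±continuant] encodes the stop/fricative manner contrast, the assimilating dimension is manner.
The conditioning segment sits to the right of the focus bar, meaning the trigger follows the segment that changes — regressive assimilation.

regressive manner assimilation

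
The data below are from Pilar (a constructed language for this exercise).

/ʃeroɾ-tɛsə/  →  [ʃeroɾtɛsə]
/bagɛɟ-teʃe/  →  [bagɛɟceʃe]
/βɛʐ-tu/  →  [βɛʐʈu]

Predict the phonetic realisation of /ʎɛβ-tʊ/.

[ʎɛβpʊ]

The data show progressive place assimilation: /t/ → [c] after /ɟ/; /t/ → [ʈ] after /ʐ/. In each pair only place changes, matching the preceding consonant, while manner and voice stay constant.
Nothing changes in [ʃeroɾtɛsə]: there the adjacent consonants already agree in place (/t/ and /ɾ/ are both alveolar), so this form is consistent with the same rule.
/t/ is a voiceless alveolar stop. The preceding trigger /β/ is bilabial, so /t/ must become bilabial as well.
A voiceless bilabial stop is [p], so the surface segment is [p].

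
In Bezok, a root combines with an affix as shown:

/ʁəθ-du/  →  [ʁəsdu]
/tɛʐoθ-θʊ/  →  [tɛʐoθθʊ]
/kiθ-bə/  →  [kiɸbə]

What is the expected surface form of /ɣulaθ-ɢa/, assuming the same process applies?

The data show regressive place assimilation: /θ/ → [s] before /d/; /θ/ → [ɸ] before /b/. In each pair only place changes, matching the following consonant, while manner and voice stay constant.
No alternation appears in [tɛʐoθθʊ]: there the adjacent consonants already agree in place (/θ/ and /θ/ are both dental), so this form is consistent with the same rule.
/θ/ is a voiceless dental fricative. The following trigger /ɢ/ is uvular, so /θ/ must become uvular as well.
A voiceless uvular fricative is [χ], so the surface segment is [χ].

[ɣulaχɢa]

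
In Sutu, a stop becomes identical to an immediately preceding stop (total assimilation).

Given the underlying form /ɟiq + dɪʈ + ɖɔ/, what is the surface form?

/d/ is the segment targeted by the rule; it sits immediately after /q/, so it assimilates completely and surfaces as [q].
At the second juncture, /ɖ/ likewise becomes [ʈ] adjacent to /ʈ/.

[ɟiqqɪʈʈɔ]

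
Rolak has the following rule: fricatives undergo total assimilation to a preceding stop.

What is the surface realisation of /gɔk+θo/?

/θ/ is the segment targeted by the rule; it sits immediately after /k/, so it assimilates completely and surfaces as [k].

[gɔkko]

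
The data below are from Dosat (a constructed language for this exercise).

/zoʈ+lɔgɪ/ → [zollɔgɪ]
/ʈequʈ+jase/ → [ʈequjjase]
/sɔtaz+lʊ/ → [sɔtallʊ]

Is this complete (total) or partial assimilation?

Underlying /ʈ/ is realised as [l] next to /l/; /l/ itself does not change.
The output [l] is identical to the trigger /l/ — every feature (place, manner, voicing) has been copied — so this is total assimilation.
The other forms behave the same way: /ʈ/ → [j] before /j/; /z/ → [l] before /l/ — in each case the output is a copy of the following consonant.

total assimilation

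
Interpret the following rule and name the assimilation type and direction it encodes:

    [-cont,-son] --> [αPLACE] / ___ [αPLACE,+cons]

The shared variable α links the value of the place features (abbreviated [PLACE]) on the target to the same value on the neighbouring segment, so place is the feature that assimilates.
The conditioning segment sits to the right of the focus bar, meaning the trigger follows the segment that changes — regressive assimilation.

regressive place assimilation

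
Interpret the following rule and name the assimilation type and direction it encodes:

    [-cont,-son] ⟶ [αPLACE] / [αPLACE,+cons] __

The shared variable α links the value of the place features (abbreviated [PLACE]) on the target to the same value on the neighbouring segment, so place is the feature that assimilates.
The conditioning segment sits to the left of the focus bar, meaning the trigger precedes the segment that changes — progressive assimilation.

progressive place assimilation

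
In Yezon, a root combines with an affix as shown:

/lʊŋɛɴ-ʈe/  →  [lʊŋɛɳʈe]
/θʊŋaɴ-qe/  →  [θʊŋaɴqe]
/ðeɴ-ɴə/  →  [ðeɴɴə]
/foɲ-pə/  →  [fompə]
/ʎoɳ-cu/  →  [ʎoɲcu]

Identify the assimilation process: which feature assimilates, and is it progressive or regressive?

regressive place assimilation

Underlying /ɴ/ is realised as [ɳ] next to /ʈ/; /ʈ/ itself does not change.
/ɴ/ is uvular while /ʈ/ is retroflex; the output [ɳ] is retroflex, matching the trigger — so the feature that spreads is place.
Manner and voice are unchanged, so the assimilation is partial, not total.
Checking the remaining alternations: /ɲ/ → [m] before /p/ (palatal → bilabial, matching bilabial); /ɳ/ → [ɲ] before /c/ (retroflex → palatal, matching palatal) — only place changes, and always toward the following segment.
Nothing changes in [θʊŋaɴqe], [ðeɴɴə]: there the adjacent consonants already agree in place (/ɴ/ and /q/ are both uvular; /ɴ/ and /ɴ/ are both uvular), so these forms are consistent with the same rule.
Since the segment that changes precedes the conditioning segment, the assimilation is regressive.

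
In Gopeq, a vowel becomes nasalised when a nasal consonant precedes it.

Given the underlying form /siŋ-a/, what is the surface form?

[siŋã]

/a/ sits next to the nasal /ŋ/ and is therefore nasalised to [ã].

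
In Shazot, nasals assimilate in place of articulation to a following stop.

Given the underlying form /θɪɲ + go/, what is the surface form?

The rule targets /ɲ/ (voiced palatal nasal), which sits before the trigger /g/ (velar).
Changing only its place to velar gives [ŋ] — the voiced velar nasal.

[θɪŋgo]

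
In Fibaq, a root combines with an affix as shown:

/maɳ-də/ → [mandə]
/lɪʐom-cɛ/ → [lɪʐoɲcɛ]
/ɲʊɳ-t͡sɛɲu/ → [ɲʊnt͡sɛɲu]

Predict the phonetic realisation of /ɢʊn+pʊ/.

The data show regressive place assimilation: /ɳ/ → [n] before /d/; /m/ → [ɲ] before /c/; /ɳ/ → [n] before /t͡s/. In each pair only place changes, matching the following consonant, while manner and voice stay constant.
The rule targets /n/ (voiced alveolar nasal), which sits before the trigger /p/ (bilabial).
A voiced bilabial nasal is [m], so the surface segment is [m].

[ɢʊmpʊ]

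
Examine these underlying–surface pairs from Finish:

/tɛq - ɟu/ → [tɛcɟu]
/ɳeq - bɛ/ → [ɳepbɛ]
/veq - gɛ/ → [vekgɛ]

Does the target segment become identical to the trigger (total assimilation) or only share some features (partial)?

Comparing underlying and surface forms, /q/ → [c] is the alternation; the neighbouring /ɟ/ is constant.
The change uvular → palatal matches the place of the following /ɟ/, identifying this as place assimilation.
Manner and voice are unchanged, so the assimilation is partial, not total.
Checking the remaining alternations: /q/ → [p] before /b/ (uvular → bilabial, matching bilabial); /q/ → [k] before /g/ (uvular → velar, matching velar) — only place changes, and always toward the following segment.

partial assimilation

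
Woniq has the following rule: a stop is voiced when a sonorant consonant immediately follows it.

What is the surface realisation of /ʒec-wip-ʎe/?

The rule targets /c/ (voiceless palatal stop), which sits before the trigger /w/ (voiced).
A voiced palatal stop is [ɟ], so the surface segment is [ɟ].
At the second juncture, /p/ likewise becomes [b] adjacent to /ʎ/.

[ʒeɟwibʎe]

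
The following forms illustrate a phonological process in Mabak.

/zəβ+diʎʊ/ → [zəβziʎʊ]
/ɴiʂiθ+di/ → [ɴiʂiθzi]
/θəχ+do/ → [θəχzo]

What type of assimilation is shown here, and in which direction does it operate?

progressive manner assimilation

Comparing underlying and surface forms, /d/ → [z] is the alternation; the neighbouring /β/ is constant.
The change stop → fricative matches the manner of the preceding /β/, identifying this as manner assimilation.
Place and voice are unchanged, so the assimilation is partial, not total.
The same holds elsewhere in the data: /d/ → [z] after /θ/ (stop → fricative, matching a fricative); /d/ → [z] after /χ/ (stop → fricative, matching a fricative) — only manner changes, and always toward the preceding segment.
The trigger is the preceding segment, so the direction is progressive (perseverative).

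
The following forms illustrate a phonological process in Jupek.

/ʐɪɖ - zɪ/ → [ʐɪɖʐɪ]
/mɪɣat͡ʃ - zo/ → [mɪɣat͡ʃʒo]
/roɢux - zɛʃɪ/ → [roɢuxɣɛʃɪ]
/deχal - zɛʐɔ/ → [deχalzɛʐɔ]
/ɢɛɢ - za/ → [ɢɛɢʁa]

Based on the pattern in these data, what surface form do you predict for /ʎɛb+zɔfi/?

[ʎɛbβɔfi]

The data show progressive place assimilation: /z/ → [ʐ] after /ɖ/; /z/ → [ʒ] after /t͡ʃ/; /z/ → [ɣ] after /x/; /z/ → [ʁ] after /ɢ/. In each pair only place changes, matching the preceding consonant, while manner and voice stay constant.
Nothing changes in [deχalzɛʐɔ]: there the adjacent consonants already agree in place (/z/ and /l/ are both alveolar), so this form is consistent with the same rule.
/z/ is a voiced alveolar fricative. The preceding trigger /b/ is bilabial, so /z/ must become bilabial as well.
A voiced bilabial fricative is [β], so the surface segment is [β].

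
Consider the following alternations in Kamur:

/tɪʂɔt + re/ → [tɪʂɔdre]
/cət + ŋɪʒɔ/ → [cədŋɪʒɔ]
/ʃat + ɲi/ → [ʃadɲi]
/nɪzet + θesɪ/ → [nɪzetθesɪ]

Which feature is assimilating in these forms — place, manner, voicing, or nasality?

Comparing underlying and surface forms, /t/ → [d] is the alternation; the neighbouring /r/ is constant.
The change voiceless → voiced matches the voicing of the following /r/, identifying this as voicing assimilation.
The other alternating forms pattern the same way: /t/ → [d] before /ŋ/ (voiceless → voiced, matching voiced); /t/ → [d] before /ɲ/ (voiceless → voiced, matching voiced) — only voicing changes, and always toward the following segment.
Nothing changes in [nɪzetθesɪ]: there the adjacent consonants already agree in voicing (/t/ and /θ/ are both voiceless), so this form is consistent with the same rule.

voicing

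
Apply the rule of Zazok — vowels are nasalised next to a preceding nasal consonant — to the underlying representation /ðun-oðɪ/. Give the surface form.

The vowel /o/ is adjacent to the preceding nasal /n/, so it acquires [+nasal] and surfaces as [õ].

[ðunõðɪ]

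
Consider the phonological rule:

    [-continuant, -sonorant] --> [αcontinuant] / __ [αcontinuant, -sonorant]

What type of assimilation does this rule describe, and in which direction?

regressive manner assimilation

The rule copies [continuant] (continuancy) from the environment onto the target stops; since [±continuant] encodes the stop/fricative manner contrast, the assimilating dimension is manner.
Since the environment is written after the underscore, the trigger follows the target; the direction is regressive.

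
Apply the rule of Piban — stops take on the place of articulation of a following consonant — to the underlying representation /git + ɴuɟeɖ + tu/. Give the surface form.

/t/ is a voiceless alveolar stop. The following trigger /ɴ/ is uvular, so /t/ must become uvular as well.
The voiceless uvular stop is [q], so /t/ → [q].
The same rule applies at the second boundary: /ɖ/ → [d] next to /t/.

[giqɴuɟedtu]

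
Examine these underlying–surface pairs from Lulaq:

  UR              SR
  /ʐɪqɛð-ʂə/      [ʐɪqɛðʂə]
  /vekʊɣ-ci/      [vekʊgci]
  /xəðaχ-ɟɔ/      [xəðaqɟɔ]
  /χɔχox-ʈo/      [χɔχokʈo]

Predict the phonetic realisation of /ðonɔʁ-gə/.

The data show regressive manner assimilation: /ɣ/ → [g] before /c/; /χ/ → [q] before /ɟ/; /x/ → [k] before /ʈ/. In each pair only manner changes, matching the following consonant, while place and voice stay constant.
Nothing changes in [ʐɪqɛðʂə]: there the adjacent consonants already agree in manner (/ð/ and /ʂ/ are both fricatives), so this form is consistent with the same rule.
The rule targets /ʁ/ (voiced uvular fricative), which sits before the trigger /g/ (stop).
Changing only its manner to stop gives [ɢ] — the voiced uvular stop.

[ðonɔɢgə]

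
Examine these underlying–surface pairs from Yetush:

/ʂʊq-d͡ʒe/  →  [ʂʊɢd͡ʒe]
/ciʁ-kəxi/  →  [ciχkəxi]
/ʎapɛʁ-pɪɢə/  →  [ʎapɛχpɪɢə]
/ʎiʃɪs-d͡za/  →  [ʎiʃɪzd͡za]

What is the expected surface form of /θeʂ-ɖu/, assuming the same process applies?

[θeʐɖu]

The data show regressive voicing assimilation: /q/ → [ɢ] before /d͡ʒ/; /ʁ/ → [χ] before /k/; /ʁ/ → [χ] before /p/; /s/ → [z] before /d͡z/. In each pair only voicing changes, matching the following consonant, while place and manner stay constant.
/ʂ/ is a voiceless retroflex fricative. The following trigger /ɖ/ is voiced, so /ʂ/ must become voiced as well.
Changing only its voicing to voiced gives [ʐ] — the voiced retroflex fricative.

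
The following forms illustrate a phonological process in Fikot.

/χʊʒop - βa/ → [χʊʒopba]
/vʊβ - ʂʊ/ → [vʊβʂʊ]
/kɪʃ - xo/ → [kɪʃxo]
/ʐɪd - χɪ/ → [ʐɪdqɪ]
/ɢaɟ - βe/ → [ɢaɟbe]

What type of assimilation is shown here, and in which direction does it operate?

progressive manner assimilation

The segment that alternates is /β/, which surfaces as [b] when adjacent to /p/.
/β/ is a fricative while /p/ is a stop; the output [b] is a stop, matching the trigger — so the feature that spreads is manner.
Place and voice are unchanged, so the assimilation is partial, not total.
The same holds elsewhere in the data: /χ/ → [q] after /d/ (fricative → stop, matching a stop); /β/ → [b] after /ɟ/ (fricative → stop, matching a stop) — only manner changes, and always toward the preceding segment.
Nothing changes in [vʊβʂʊ], [kɪʃxo]: there the adjacent consonants already agree in manner (/ʂ/ and /β/ are both fricatives; /x/ and /ʃ/ are both fricatives), so these forms are consistent with the same rule.
The trigger is the preceding segment, so the direction is progressive (perseverative).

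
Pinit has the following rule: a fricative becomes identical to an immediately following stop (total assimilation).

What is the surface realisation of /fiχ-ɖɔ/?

/χ/ is the segment targeted by the rule; it sits immediately before /ɖ/, so it assimilates completely and surfaces as [ɖ].

[fiɖɖɔ]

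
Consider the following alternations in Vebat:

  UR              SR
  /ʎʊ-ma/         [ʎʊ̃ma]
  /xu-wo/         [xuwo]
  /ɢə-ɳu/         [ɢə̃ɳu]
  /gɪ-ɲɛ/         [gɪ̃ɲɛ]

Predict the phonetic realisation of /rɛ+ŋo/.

The data show regressive nasality assimilation (vowel nasalisation): /ʊ/ → [ʊ̃] before /m/; /ə/ → [ə̃] before /ɳ/; /ɪ/ → [ɪ̃] before /ɲ/ — a vowel is nasalised by an immediately following nasal consonant.
No change occurs in [xuwo] because the vowel at the boundary is adjacent to an oral consonant, not a nasal (/u/ next to /w/).
/ɛ/ sits next to the nasal /ŋ/ and is therefore nasalised to [ɛ̃].

[rɛ̃ŋo]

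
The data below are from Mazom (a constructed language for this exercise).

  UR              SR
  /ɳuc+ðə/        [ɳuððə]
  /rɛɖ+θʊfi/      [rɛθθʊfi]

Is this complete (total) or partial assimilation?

total assimilation

The segment that alternates is /c/, which surfaces as [ð] when adjacent to /ð/.
The output [ð] is identical to the trigger /ð/ — every feature (place, manner, voicing) has been copied — so this is total assimilation.
The remaining alternation confirms this: /ɖ/ → [θ] before /θ/ — in each case the output is a copy of the following consonant.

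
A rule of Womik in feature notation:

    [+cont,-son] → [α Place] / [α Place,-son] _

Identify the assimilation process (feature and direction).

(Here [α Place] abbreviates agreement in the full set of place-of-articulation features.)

progressive place assimilation

The shared variable α links the value of the place features (abbreviated [Place]) on the target to the same value on the neighbouring segment, so place is the feature that assimilates.
The conditioning segment sits to the left of the focus bar, meaning the trigger precedes the segment that changes — progressive assimilation.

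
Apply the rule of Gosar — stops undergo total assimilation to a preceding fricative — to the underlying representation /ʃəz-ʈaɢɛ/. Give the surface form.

/ʈ/ is the segment targeted by the rule; it sits immediately after /z/, so it assimilates completely and surfaces as [z].

[ʃəzzaɢɛ]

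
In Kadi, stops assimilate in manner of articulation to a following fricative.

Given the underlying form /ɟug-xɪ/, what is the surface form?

[ɟuɣxɪ]

/g/ is a voiced velar stop. The following trigger /x/ is a fricative, so /g/ must become a fricative as well.
A voiced velar fricative is [ɣ], so the surface segment is [ɣ].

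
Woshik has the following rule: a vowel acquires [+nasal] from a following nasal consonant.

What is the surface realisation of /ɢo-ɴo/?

/o/ sits next to the nasal /ɴ/ and is therefore nasalised to [õ].

[ɢõɴo]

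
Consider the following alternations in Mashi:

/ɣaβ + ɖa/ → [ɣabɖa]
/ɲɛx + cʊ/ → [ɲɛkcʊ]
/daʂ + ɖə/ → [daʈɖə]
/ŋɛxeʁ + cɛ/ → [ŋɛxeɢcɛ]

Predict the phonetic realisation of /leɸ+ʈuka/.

[lepʈuka]

The data show regressive manner assimilation: /β/ → [b] before /ɖ/; /x/ → [k] before /c/; /ʂ/ → [ʈ] before /ɖ/; /ʁ/ → [ɢ] before /c/. In each pair only manner changes, matching the following consonant, while place and voice stay constant.
/ɸ/ is a voiceless bilabial fricative. The following trigger /ʈ/ is a stop, so /ɸ/ must become a stop as well.
A voiceless bilabial stop is [p], so the surface segment is [p].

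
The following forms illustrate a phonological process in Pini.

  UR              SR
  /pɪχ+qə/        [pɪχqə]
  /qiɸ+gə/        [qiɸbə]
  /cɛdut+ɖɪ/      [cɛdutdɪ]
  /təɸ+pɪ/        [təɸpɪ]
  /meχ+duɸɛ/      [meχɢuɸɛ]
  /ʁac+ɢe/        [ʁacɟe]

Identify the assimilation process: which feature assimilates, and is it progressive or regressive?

Underlying /g/ is realised as [b] next to /ɸ/; /ɸ/ itself does not change.
/g/ is velar while /ɸ/ is bilabial; the output [b] is bilabial, matching the trigger — so the feature that spreads is place.
Manner and voice are unchanged, so the assimilation is partial, not total.
The other alternating forms pattern the same way: /ɖ/ → [d] after /t/ (retroflex → alveolar, matching alveolar); /d/ → [ɢ] after /χ/ (alveolar → uvular, matching uvular); /ɢ/ → [ɟ] after /c/ (uvular → palatal, matching palatal) — only place changes, and always toward the preceding segment.
Nothing changes in [pɪχqə], [təɸpɪ]: there the adjacent consonants already agree in place (/q/ and /χ/ are both uvular; /p/ and /ɸ/ are both bilabial), so these forms are consistent with the same rule.
Since the segment that changes follows the conditioning segment, the assimilation is progressive.

progressive place assimilation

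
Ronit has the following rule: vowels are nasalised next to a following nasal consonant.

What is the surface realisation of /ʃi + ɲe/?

[ʃĩɲe]

/i/ sits next to the nasal /ɲ/ and is therefore nasalised to [ĩ].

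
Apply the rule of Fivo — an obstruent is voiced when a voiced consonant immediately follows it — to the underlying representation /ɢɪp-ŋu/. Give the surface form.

[ɢɪbŋu]

/p/ is a voiceless bilabial stop. The following trigger /ŋ/ is voiced, so /p/ must become voiced as well.
A voiced bilabial stop is [b], so the surface segment is [b].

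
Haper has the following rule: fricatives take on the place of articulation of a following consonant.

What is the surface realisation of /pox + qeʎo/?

The rule targets /x/ (voiceless velar fricative), which sits before the trigger /q/ (uvular).
Changing only its place to uvular gives [χ] — the voiceless uvular fricative.

[poχqeʎo]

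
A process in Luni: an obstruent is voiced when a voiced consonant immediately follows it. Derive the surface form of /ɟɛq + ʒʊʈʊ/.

/q/ is a voiceless uvular stop. The following trigger /ʒ/ is voiced, so /q/ must become voiced as well.
A voiced uvular stop is [ɢ], so the surface segment is [ɢ].

[ɟɛɢʒʊʈʊ]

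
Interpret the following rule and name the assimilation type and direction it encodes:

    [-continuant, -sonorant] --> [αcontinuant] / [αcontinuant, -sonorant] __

The shared variable α links the value of [continuant] on the target to that of the neighbouring obstruent. [continuant] distinguishes stops from fricatives — a manner-of-articulation feature — so this is manner assimilation.
Since the environment is written before the underscore, the trigger precedes the target; the direction is progressive.

progressive manner assimilation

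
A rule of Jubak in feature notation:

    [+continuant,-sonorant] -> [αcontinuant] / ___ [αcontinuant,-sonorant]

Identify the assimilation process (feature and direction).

The shared variable α links the value of [continuant] on the target to that of the neighbouring obstruent. [continuant] distinguishes stops from fricatives — a manner-of-articulation feature — so this is manner assimilation.
The conditioning segment sits to the right of the focus bar, meaning the trigger follows the segment that changes — regressive assimilation.

regressive manner assimilation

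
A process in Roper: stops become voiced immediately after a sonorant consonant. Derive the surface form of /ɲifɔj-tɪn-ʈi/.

The rule targets /t/ (voiceless alveolar stop), which sits after the trigger /j/ (voiced).
Changing only its voicing to voiced gives [d] — the voiced alveolar stop.
At the second juncture, /ʈ/ likewise becomes [ɖ] adjacent to /n/.

[ɲifɔjdɪnɖi]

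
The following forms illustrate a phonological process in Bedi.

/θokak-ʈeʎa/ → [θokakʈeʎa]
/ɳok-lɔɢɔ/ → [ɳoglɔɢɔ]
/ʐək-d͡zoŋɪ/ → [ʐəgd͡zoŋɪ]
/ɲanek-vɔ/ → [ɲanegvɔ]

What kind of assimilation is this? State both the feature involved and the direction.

Comparing underlying and surface forms, /k/ → [g] is the alternation; the neighbouring /l/ is constant.
The change voiceless → voiced matches the voicing of the following /l/, identifying this as voicing assimilation.
Place and manner are unchanged, so the assimilation is partial, not total.
The other alternating forms pattern the same way: /k/ → [g] before /d͡z/ (voiceless → voiced, matching voiced); /k/ → [g] before /v/ (voiceless → voiced, matching voiced) — only voicing changes, and always toward the following segment.
Nothing changes in [θokakʈeʎa]: there the adjacent consonants already agree in voicing (/k/ and /ʈ/ are both voiceless), so this form is consistent with the same rule.
Since the segment that changes precedes the conditioning segment, the assimilation is regressive.

regressive voicing assimilation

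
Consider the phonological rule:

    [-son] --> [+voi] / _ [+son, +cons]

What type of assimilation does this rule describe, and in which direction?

The target ([-son], obstruents) acquires [+voi] next to a sonorant consonant ([+son, +cons]) — it takes on the voicing of its neighbour, so the feature that spreads is voicing.
Since the environment is written after the underscore, the trigger follows the target; the direction is regressive.

regressive voicing assimilation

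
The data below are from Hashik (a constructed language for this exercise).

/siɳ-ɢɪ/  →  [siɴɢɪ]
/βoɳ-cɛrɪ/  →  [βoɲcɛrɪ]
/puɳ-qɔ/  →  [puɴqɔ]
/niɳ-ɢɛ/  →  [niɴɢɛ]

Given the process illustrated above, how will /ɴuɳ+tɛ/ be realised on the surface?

The data show regressive place assimilation: /ɳ/ → [ɴ] before /ɢ/; /ɳ/ → [ɲ] before /c/; /ɳ/ → [ɴ] before /q/. In each pair only place changes, matching the following consonant, while manner and voice stay constant.
/ɳ/ is a voiced retroflex nasal. The following trigger /t/ is alveolar, so /ɳ/ must become alveolar as well.
A voiced alveolar nasal is [n], so the surface segment is [n].

[ɴuntɛ]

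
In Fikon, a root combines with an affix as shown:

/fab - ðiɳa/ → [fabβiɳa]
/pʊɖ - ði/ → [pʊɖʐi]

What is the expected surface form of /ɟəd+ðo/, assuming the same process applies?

[ɟədzo]

The data show progressive place assimilation: /ð/ → [β] after /b/; /ð/ → [ʐ] after /ɖ/. In each pair only place changes, matching the preceding consonant, while manner and voice stay constant.
/ð/ is a voiced dental fricative. The preceding trigger /d/ is alveolar, so /ð/ must become alveolar as well.
The voiced alveolar fricative is [z], so /ð/ → [z].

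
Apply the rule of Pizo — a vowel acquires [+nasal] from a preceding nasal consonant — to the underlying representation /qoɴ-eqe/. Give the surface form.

[qoɴẽqe]

The vowel /e/ is adjacent to the preceding nasal /ɴ/, so it acquires [+nasal] and surfaces as [ẽ].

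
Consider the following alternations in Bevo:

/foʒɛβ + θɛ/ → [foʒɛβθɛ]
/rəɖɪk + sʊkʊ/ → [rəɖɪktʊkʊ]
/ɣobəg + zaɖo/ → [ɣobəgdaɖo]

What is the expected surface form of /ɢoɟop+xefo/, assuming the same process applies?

The data show progressive manner assimilation: /s/ → [t] after /k/; /z/ → [d] after /g/. In each pair only manner changes, matching the preceding consonant, while place and voice stay constant.
Nothing changes in [foʒɛβθɛ]: there the adjacent consonants already agree in manner (/θ/ and /β/ are both fricatives), so this form is consistent with the same rule.
The rule targets /x/ (voiceless velar fricative), which sits after the trigger /p/ (stop).
A voiceless velar stop is [k], so the surface segment is [k].

[ɢoɟopkefo]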